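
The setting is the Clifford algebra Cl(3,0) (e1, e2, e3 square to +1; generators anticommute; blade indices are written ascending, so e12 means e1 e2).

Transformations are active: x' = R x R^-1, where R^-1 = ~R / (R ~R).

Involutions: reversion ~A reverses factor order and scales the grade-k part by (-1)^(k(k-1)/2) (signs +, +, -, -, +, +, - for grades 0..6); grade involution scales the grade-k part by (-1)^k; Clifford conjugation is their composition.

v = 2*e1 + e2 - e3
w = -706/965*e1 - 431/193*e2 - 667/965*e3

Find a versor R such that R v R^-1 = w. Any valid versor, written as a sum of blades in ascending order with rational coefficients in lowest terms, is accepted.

Equal squares first: v^2 = w^2 = 6. Then v + w = 1224/965*e1 - 238/193*e2 - 1632/965*e3 is a versor taking v to w, provided it is invertible.
Answer: 1224/965*e1 - 238/193*e2 - 1632/965*e3


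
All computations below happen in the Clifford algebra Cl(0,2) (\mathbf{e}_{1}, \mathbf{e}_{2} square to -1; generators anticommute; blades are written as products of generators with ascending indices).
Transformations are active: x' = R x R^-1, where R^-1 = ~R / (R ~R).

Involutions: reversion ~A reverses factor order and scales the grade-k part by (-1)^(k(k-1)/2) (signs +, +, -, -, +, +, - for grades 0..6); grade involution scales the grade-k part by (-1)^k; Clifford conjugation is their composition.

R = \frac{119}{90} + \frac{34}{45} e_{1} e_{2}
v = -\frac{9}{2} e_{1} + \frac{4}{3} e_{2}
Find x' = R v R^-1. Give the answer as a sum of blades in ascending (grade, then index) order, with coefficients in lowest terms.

~R = \frac{119}{90} - \frac{34}{45} e_{1} e_{2}, and R ~R = \frac{3757}{1620}, so R^-1 = ~R / (\frac{3757}{1620}).
R v = -\frac{3757}{540} e_{1} - \frac{221}{135} e_{2}
Answer: -\frac{103}{30} e_{1} - \frac{16}{5} e_{2}


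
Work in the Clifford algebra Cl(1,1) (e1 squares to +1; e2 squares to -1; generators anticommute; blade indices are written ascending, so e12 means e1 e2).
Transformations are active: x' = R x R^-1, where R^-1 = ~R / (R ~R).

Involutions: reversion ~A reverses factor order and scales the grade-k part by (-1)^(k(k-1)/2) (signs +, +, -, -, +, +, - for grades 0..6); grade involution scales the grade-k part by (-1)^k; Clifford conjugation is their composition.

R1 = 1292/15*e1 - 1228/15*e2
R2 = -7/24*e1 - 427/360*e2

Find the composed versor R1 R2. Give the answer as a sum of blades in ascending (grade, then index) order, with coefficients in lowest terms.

Distribute over the terms of R1 (each basis-blade product reordered to ascending indices, repeated generators contracted through their squares):
(1292/15*e1) R2 = -2261/90 - 137921/1350*e12
(-1228/15*e2) R2 = -131089/1350 - 2149/90*e12
Summing the partial products and collecting blades:
Answer: -82502/675 - 85078/675*e12


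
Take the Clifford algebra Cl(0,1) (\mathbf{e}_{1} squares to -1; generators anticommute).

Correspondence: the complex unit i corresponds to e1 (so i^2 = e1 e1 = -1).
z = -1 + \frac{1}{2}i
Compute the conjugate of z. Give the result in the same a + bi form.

In blades: z = -1 + \frac{1}{2} e_{1}.
Conjugation here is Clifford conjugation: the scalar is fixed and the grade-1 and grade-2 blades all flip sign, giving -1 - \frac{1}{2} e_{1}; translating back:
Answer: -1 - \frac{1}{2}i


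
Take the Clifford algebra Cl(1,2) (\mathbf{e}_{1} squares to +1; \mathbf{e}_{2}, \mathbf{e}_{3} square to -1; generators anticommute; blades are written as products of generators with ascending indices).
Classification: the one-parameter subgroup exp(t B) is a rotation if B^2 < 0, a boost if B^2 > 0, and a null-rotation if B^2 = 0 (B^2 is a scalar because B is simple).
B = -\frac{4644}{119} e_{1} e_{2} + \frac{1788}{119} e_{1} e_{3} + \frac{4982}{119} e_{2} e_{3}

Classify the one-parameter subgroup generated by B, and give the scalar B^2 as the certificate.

B^2 term by term: the squares give (-\frac{4644}{119})^2*(e_{1} e_{2})^2 + (\frac{1788}{119})^2*(e_{1} e_{3})^2 + (\frac{4982}{119})^2*(e_{2} e_{3})^2 = \frac{21566736}{14161}*(+1) + \frac{3196944}{14161}*(+1) + \frac{24820324}{14161}*(-1) = -4 (each basis 2-blade squares to minus the product of its generators' squares); cross terms between blades sharing an index anticommute and cancel. So B^2 = -4.
Answer: rotation, certificate B^2 = -4. The class reads off the invariant scalar -4 directly.


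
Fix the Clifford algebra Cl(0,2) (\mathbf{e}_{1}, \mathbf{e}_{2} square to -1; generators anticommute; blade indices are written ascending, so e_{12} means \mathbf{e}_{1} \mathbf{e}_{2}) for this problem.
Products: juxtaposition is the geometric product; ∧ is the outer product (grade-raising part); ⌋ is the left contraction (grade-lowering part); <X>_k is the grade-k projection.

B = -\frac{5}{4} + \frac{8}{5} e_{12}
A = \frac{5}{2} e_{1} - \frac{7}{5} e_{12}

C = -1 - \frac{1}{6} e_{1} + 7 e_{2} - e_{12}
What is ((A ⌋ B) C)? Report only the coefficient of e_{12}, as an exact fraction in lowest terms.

step 1: \frac{56}{25} - 4 e_{2}
step 2: \frac{644}{25} + \frac{272}{75} e_{1} + \frac{492}{25} e_{2} - \frac{218}{75} e_{12}
Answer: -\frac{218}{75}


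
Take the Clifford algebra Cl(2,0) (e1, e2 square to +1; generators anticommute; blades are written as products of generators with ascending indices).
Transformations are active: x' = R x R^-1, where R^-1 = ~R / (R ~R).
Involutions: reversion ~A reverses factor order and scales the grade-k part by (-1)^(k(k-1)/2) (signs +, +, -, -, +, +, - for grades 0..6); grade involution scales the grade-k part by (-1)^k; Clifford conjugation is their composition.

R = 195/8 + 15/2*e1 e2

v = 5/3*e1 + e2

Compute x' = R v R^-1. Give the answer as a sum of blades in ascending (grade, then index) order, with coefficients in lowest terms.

~R = 195/8 - 15/2*e1 e2, and R ~R = 41625/64, so R^-1 = ~R / (41625/64).
R v = 385/8*e1 + 95/8*e2
Answer: 359/185*e1 - 61/555*e2


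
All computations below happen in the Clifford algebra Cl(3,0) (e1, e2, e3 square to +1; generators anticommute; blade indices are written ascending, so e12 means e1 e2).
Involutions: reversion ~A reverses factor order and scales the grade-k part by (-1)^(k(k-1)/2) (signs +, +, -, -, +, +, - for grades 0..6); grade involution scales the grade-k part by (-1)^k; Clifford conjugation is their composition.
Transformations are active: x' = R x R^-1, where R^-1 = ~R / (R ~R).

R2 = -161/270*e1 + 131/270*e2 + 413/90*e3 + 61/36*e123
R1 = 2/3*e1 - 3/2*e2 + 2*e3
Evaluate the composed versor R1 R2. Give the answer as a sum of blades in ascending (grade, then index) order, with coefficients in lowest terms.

Distribute over the terms of R1 (each basis-blade product reordered to ascending indices, repeated generators contracted through their squares):
(2/3*e1) R2 = -161/405 + 131/405*e12 + 413/135*e13 + 61/54*e23
(-3/2*e2) R2 = -131/180 - 161/180*e12 + 61/24*e13 - 413/60*e23
(2*e3) R2 = 413/45 + 61/18*e12 + 161/135*e13 - 131/135*e23
Summing the partial products and collecting blades:
Answer: 2609/324 + 913/324*e12 + 7337/1080*e13 - 3631/540*e23


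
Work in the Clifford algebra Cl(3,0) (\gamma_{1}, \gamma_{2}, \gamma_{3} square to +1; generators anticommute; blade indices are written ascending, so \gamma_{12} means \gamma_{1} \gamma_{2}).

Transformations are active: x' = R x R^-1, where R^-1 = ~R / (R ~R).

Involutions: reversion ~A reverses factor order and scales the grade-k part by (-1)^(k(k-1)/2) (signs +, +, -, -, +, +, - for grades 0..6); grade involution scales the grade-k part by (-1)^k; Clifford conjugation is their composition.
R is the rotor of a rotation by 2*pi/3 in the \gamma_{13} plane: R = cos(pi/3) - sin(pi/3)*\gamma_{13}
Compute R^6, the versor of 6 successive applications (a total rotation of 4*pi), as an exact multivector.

The rotor phase is half the rotation angle and phases add under composition, so 6 steps in the \gamma_{13} plane accumulate phase 6*(pi/3) = 2 \pi: R^6 = cos(2 \pi) - sin(2 \pi)*\gamma_{13}.
cos(2 \pi) = 1 and sin(2 \pi) = 0, so R^6 = 1. The total rotation 4*pi is 2 full turns, so every vector returns to itself, yet the rotor is +1, back on the identity sheet (an even number of 2*pi turns).
Answer: 1


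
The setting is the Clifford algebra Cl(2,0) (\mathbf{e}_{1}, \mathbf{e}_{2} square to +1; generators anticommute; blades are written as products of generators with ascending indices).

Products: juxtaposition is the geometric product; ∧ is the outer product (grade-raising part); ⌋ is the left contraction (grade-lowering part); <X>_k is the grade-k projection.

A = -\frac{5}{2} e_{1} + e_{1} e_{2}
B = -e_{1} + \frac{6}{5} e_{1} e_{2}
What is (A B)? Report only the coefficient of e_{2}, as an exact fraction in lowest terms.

step 1: \frac{13}{10} - 2 e_{2}
Answer: -2


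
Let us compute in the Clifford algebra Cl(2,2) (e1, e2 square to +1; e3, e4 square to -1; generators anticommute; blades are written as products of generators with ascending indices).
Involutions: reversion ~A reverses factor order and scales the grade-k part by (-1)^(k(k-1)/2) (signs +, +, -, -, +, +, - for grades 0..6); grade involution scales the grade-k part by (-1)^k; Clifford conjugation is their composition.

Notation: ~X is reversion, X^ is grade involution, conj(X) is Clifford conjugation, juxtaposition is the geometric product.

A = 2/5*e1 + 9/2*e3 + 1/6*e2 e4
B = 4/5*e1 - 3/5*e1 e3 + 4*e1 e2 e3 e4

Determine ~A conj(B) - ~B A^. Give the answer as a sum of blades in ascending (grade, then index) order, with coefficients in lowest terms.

first term: -8/25 + 27/10*e1 + 6/25*e3 + 64/15*e1 e3 - 268/15*e1 e2 e4 + 8/5*e2 e3 e4 + 1/10*e1 e2 e3 e4
second term: -8/25 + 27/10*e1 + 6/25*e3 - 64/15*e1 e3 - 268/15*e1 e2 e4 + 8/5*e2 e3 e4 - 1/10*e1 e2 e3 e4
Answer: 128/15*e1 e3 + 1/5*e1 e2 e3 e4


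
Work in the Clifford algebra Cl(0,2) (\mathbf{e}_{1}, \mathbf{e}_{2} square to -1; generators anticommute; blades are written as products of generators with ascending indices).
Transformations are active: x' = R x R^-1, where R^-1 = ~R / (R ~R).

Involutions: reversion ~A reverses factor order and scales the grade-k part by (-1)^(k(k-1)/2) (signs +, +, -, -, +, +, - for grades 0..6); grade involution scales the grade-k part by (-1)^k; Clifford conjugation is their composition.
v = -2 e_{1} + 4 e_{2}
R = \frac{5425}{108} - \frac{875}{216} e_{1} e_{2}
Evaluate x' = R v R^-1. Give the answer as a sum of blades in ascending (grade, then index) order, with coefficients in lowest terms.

~R = \frac{5425}{108} + \frac{875}{216} e_{1} e_{2}, and R ~R = \frac{118488125}{46656}, so R^-1 = ~R / (\frac{118488125}{46656}).
R v = -\frac{2275}{27} e_{1} + \frac{7525}{36} e_{2}
Answer: -\frac{5158}{3869} e_{1} + \frac{16516}{3869} e_{2}


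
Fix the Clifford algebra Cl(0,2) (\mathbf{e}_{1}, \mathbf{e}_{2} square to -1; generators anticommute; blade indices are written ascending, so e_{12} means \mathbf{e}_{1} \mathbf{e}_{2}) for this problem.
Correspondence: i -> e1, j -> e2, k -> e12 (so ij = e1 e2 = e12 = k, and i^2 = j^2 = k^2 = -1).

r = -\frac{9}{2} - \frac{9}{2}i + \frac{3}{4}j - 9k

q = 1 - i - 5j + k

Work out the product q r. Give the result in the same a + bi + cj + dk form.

In blades: q = 1 - e_{1} - 5 e_{2} + e_{12}, r = -\frac{9}{2} - \frac{9}{2} e_{1} + \frac{3}{4} e_{2} - 9 e_{12}.
Distribute q over r term by term (generator squares from the signature, products reordered to ascending indices): (1)*r = -\frac{9}{2} - \frac{9}{2} e_{1} + \frac{3}{4} e_{2} - 9 e_{12}; (-e_{1})*r = -\frac{9}{2} + \frac{9}{2} e_{1} - 9 e_{2} - \frac{3}{4} e_{12}; (-5 e_{2})*r = \frac{15}{4} + 45 e_{1} + \frac{45}{2} e_{2} - \frac{45}{2} e_{12}; (e_{12})*r = 9 - \frac{3}{4} e_{1} - \frac{9}{2} e_{2} - \frac{9}{2} e_{12}.
Sum: \frac{15}{4} + \frac{177}{4} e_{1} + \frac{39}{4} e_{2} - \frac{147}{4} e_{12}; translating back through the correspondence:
Answer: \frac{15}{4} + \frac{177}{4}i + \frac{39}{4}j - \frac{147}{4}k


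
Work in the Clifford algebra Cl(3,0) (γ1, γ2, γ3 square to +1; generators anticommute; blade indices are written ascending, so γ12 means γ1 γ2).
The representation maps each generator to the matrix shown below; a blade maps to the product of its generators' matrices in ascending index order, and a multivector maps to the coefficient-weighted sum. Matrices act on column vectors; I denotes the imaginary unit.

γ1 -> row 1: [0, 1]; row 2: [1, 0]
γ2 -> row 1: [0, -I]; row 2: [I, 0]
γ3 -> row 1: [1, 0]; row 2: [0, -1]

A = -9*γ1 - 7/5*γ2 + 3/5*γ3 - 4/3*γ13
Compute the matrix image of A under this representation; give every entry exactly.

Bivector images (products of the table entries): rho(γ13) = rho(γ1)rho(γ3) = row 1: [0, -1]; row 2: [1, 0].
M = (-9)*rho(γ1) + (-7/5)*rho(γ2) + (3/5)*rho(γ3) + (-4/3)*rho(γ13), summed entrywise:
Answer: row 1: [3/5, -23/3 + 7*I/5]; row 2: [-31/3 - 7*I/5, -3/5]


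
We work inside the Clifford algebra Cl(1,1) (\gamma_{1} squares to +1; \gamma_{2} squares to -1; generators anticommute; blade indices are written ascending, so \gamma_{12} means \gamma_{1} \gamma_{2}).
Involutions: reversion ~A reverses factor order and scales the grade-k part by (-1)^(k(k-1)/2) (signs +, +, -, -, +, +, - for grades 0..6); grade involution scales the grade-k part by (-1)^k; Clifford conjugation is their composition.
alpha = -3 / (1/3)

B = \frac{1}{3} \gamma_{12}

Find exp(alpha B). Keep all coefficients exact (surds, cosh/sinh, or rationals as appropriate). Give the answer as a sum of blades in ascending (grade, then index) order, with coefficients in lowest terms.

B^2 = (\frac{1}{3})^2*(\gamma_{12})^2 = \frac{1}{9}*(+1) = \frac{1}{9} (a basis 2-blade squares to minus the product of its generators' squares).
B^2 = \frac{1}{9} — hyperbolic case — the even/odd split gives cosh and sinh: l = \frac{1}{3}, alpha*l = -3, so exp(alpha B) = cosh(-3) + (sinh(-3)/(\frac{1}{3}))*B = \cosh{\left(3 \right)} + (- 3 \sinh{\left(3 \right)})*B.
Answer: \cosh{\left(3 \right)} - \sinh{\left(3 \right)} \gamma_{12}


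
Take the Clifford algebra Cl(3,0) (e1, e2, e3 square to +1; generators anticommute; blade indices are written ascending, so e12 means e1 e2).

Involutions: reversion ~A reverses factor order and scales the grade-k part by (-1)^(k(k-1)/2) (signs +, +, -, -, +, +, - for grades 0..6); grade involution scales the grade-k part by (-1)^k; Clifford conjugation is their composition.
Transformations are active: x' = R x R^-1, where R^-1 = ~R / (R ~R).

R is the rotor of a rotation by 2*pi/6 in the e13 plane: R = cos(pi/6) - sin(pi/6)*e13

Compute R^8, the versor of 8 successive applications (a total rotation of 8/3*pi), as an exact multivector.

Half-angle bookkeeping: 8 applications in e13 add up to rotor phase 8*pi/6 = 4*pi/3, so R^8 = cos(4*pi/3) - sin(4*pi/3)*e13.
cos(4*pi/3) = -1/2 and sin(4*pi/3) = -sqrt(3)/2, so R^8 = -1/2 + sqrt(3)/2*e13. The net rotation is 2/3*pi (after discarding 1 full turn, each of which contributes a factor -1 to the rotor); the rotor keeps the half-angle phase exactly.
Answer: -1/2 + sqrt(3)/2*e13


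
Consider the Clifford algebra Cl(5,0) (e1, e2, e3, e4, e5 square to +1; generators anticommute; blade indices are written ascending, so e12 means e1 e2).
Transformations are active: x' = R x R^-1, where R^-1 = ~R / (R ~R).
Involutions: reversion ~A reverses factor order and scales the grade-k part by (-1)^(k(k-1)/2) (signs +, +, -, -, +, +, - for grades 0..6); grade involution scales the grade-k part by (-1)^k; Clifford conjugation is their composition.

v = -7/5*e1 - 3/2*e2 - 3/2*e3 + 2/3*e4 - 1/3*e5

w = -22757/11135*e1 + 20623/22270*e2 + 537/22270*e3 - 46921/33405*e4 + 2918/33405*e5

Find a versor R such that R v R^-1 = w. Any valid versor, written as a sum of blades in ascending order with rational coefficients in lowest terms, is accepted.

Reasoning: v^2 = w^2 = 3157/450 since conjugation preserves the quadratic form; R = v + w = -38346/11135*e1 - 6391/11135*e2 - 16434/11135*e3 - 8217/11135*e4 - 2739/11135*e5 is then valid when invertible, keeping its own part and reversing (v - w)/2.
Answer: -38346/11135*e1 - 6391/11135*e2 - 16434/11135*e3 - 8217/11135*e4 - 2739/11135*e5


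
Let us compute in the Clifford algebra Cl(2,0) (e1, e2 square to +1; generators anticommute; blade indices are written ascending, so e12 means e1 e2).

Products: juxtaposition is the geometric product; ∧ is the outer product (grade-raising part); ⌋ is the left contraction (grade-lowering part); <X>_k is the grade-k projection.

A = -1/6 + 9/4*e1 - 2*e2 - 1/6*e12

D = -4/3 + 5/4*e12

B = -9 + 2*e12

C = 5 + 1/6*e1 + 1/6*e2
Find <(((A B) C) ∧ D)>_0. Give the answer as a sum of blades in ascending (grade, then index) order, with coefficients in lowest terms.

step 1: 11/6 - 65/4*e1 + 45/2*e2 + 7/6*e12
step 2: 245/24 - 323/4*e1 + 2027/18*e2 - 5/8*e12
step 3: -245/18 + 323/3*e1 - 4054/27*e2 + 435/32*e12
step 4: -245/18
Answer: -245/18


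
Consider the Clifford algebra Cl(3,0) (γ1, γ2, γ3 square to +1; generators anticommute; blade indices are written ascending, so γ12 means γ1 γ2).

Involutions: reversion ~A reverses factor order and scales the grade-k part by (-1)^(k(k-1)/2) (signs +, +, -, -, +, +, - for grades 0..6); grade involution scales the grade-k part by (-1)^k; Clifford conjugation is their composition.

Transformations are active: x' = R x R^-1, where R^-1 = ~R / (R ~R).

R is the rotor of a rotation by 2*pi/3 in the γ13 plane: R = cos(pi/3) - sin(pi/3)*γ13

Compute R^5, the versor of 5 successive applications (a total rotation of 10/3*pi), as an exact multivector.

Rotor phase runs at HALF the rotation angle; powers of one rotor simply add phase, so after 5 steps in γ13 the phase is 5*pi/3 = 5*pi/3 and R^5 = cos(5*pi/3) - sin(5*pi/3)*γ13.
cos(5*pi/3) = 1/2 and sin(5*pi/3) = -sqrt(3)/2, so R^5 = 1/2 + sqrt(3)/2*γ13. The net rotation is 4/3*pi (after discarding 1 full turn, each of which contributes a factor -1 to the rotor); the rotor keeps the half-angle phase exactly.
Answer: 1/2 + sqrt(3)/2*γ13


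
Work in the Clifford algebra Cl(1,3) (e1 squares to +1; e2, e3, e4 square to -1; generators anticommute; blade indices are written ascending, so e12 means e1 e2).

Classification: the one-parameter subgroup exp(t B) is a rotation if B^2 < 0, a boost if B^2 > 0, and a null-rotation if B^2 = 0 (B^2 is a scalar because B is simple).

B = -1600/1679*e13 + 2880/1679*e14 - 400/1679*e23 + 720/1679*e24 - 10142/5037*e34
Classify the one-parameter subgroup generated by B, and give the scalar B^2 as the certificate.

B^2 term by term: the squares give (-1600/1679)^2*(e13)^2 + (2880/1679)^2*(e14)^2 + (-400/1679)^2*(e23)^2 + (720/1679)^2*(e24)^2 + (-10142/5037)^2*(e34)^2 = 2560000/2819041*(+1) + 8294400/2819041*(+1) + 160000/2819041*(-1) + 518400/2819041*(-1) + 102860164/25371369*(-1) = -4/9 (each basis 2-blade squares to minus the product of its generators' squares); cross terms between blades sharing an index anticommute and cancel; the commuting (index-disjoint) pairs give grade-4 terms 2*c*c'*(blade product), which cancel blade by blade — e1234: 2304000/2819041 - 2304000/2819041 = 0 — confirming B is simple. So B^2 = -4/9.
Answer: rotation, certificate B^2 = -4/9. Why this suffices: the scalar -4/9 survives any versor conjugation, so its sign alone determines the class however B is presented.


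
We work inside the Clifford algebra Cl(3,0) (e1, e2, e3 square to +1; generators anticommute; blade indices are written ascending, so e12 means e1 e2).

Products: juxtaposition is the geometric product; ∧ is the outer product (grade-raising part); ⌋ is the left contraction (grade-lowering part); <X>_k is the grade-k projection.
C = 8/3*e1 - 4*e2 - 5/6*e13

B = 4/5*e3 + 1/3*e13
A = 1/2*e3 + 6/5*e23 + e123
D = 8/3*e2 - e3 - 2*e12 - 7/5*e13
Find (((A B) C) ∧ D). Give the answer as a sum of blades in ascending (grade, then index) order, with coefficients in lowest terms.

step 1: 2/5 - 1/6*e1 + 97/75*e2 + 6/5*e12
step 2: -1264/225 - 56/15*e1 - 24/5*e2 + 5/36*e3 - 626/225*e12 - 1/3*e13 + e23 + 97/90*e123
step 3: -10112/675*e2 + 1264/225*e3 + 32/25*e12 + 13048/1125*e13 + 598/135*e23 - 499/150*e123
Answer: -10112/675*e2 + 1264/225*e3 + 32/25*e12 + 13048/1125*e13 + 598/135*e23 - 499/150*e123


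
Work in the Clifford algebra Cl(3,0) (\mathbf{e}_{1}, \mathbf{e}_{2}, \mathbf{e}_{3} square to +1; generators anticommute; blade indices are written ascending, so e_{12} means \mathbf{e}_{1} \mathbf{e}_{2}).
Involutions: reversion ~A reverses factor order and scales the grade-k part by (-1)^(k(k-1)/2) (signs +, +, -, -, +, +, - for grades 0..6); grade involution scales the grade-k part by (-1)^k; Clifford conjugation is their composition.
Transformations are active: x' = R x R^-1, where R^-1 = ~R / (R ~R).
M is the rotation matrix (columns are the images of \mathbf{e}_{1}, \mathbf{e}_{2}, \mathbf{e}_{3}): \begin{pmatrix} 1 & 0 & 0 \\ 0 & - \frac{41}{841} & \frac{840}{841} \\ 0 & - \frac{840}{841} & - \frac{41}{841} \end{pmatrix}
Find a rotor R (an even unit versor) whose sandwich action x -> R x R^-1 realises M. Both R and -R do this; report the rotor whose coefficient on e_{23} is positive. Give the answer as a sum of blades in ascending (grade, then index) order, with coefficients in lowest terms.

Method: write R = a + b12*e_{12} + b13*e_{13} + b23*e_{23} with a^2 + b12^2 + b13^2 + b23^2 = 1 (so R^-1 = ~R). Expanding the columns R e_j ~R gives tr M = 4a^2 - 1 and, from the antisymmetric part, M21 - M12 = -4a*b12, M13 - M31 = 4a*b13, M32 - M23 = -4a*b23.
Here tr M = \frac{759}{841}, so a^2 = (1 + tr M)/4 = \frac{400}{841} and a = ±\frac{20}{29}. Taking a = \frac{20}{29}: M21 - M12 = 0, M13 - M31 = 0, M32 - M23 = -\frac{1680}{841}, giving b12 = 0, b13 = 0, b23 = \frac{21}{29}, i.e. R = \frac{20}{29} + \frac{21}{29} e_{23}.
Its e_{23} coefficient is already positive.
Answer: \frac{20}{29} + \frac{21}{29} e_{23}. Recall the cover is two-to-one: with M of trace \frac{759}{841}, both preimages act alike, and the stated e_{23} sign chooses the sheet.


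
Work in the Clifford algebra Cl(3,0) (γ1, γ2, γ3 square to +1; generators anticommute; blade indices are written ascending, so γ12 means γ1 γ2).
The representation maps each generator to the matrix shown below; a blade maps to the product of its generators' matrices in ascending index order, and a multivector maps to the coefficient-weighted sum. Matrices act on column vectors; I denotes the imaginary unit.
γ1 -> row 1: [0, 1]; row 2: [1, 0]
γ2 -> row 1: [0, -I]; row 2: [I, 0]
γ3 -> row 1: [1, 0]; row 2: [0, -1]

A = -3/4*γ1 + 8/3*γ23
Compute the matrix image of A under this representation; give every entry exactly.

Bivector images (products of the table entries): rho(γ23) = rho(γ2)rho(γ3) = row 1: [0, I]; row 2: [I, 0].
M = (-3/4)*rho(γ1) + (8/3)*rho(γ23), summed entrywise:
Answer: row 1: [0, -3/4 + 8*I/3]; row 2: [-3/4 + 8*I/3, 0]


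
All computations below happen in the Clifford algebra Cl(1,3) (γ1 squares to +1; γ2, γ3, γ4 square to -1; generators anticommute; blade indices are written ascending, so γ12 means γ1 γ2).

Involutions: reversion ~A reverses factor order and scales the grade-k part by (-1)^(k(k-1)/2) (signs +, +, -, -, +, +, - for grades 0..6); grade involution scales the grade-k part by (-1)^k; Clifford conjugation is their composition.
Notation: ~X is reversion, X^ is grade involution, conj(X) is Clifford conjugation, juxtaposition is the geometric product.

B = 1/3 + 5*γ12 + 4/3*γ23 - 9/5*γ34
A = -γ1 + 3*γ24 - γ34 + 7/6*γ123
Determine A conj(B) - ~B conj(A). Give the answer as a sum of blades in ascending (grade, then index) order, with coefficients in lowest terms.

first term: 9/5 + 11/9*γ1 + 5*γ2 - 35/6*γ3 - 15*γ14 + 27/5*γ23 + 7/3*γ24 + 11/3*γ34 + 31/18*γ123 - 21/10*γ124 - 9/5*γ134 + 5*γ1234
second term: -9/5 + 17/9*γ1 + 5*γ2 - 35/6*γ3 - 15*γ14 + 27/5*γ23 + 1/3*γ24 + 13/3*γ34 - 17/18*γ123 + 21/10*γ124 + 9/5*γ134 - 5*γ1234
Answer: 18/5 - 2/3*γ1 + 2*γ24 - 2/3*γ34 + 8/3*γ123 - 21/5*γ124 - 18/5*γ134 + 10*γ1234


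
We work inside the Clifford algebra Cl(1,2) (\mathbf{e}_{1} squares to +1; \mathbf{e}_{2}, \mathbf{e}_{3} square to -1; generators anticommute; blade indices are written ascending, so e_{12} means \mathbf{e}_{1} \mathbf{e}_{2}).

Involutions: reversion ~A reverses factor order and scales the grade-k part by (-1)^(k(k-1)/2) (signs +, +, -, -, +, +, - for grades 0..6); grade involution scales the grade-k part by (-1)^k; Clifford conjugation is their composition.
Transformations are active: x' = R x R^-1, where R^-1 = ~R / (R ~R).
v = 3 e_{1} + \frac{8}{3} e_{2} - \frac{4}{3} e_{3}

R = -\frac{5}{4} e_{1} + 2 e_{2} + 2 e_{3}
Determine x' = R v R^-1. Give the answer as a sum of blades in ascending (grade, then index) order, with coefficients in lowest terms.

~R = -\frac{5}{4} e_{1} + 2 e_{2} + 2 e_{3}, and R ~R = -\frac{103}{16}, so R^-1 = ~R / (-\frac{103}{16}).
R v = -\frac{77}{12} - \frac{28}{3} e_{12} - \frac{13}{3} e_{13} - 8 e_{23}
Answer: -\frac{1697}{309} e_{1} + \frac{136}{103} e_{2} + \frac{548}{103} e_{3}


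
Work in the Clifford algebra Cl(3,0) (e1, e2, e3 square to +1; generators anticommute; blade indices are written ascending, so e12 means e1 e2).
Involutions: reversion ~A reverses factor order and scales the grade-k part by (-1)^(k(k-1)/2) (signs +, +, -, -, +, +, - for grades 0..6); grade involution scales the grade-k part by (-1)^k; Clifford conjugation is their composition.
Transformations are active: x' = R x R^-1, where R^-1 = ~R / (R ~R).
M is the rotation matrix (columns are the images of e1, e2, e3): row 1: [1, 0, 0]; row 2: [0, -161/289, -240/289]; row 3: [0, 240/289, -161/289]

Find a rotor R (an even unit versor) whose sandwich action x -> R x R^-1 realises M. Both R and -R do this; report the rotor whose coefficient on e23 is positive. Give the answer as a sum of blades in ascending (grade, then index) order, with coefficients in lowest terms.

Method: write R = a + b12*e12 + b13*e13 + b23*e23 with a^2 + b12^2 + b13^2 + b23^2 = 1 (so R^-1 = ~R). Expanding the columns R e_j ~R gives tr M = 4a^2 - 1 and, from the antisymmetric part, M21 - M12 = -4a*b12, M13 - M31 = 4a*b13, M32 - M23 = -4a*b23.
Here tr M = -33/289, so a^2 = (1 + tr M)/4 = 64/289 and a = ±8/17. Taking a = 8/17: M21 - M12 = 0, M13 - M31 = 0, M32 - M23 = 480/289, giving b12 = 0, b13 = 0, b23 = -15/17, i.e. R = 8/17 - 15/17*e23.
Its e23 coefficient is negative, so report the other preimage -R.
Answer: -8/17 + 15/17*e23. Uniqueness: Spin(3) -> SO(3) maps R and -R to the same rotation of trace -33/289; fixing the sign of the e23 coefficient removes the ambiguity.


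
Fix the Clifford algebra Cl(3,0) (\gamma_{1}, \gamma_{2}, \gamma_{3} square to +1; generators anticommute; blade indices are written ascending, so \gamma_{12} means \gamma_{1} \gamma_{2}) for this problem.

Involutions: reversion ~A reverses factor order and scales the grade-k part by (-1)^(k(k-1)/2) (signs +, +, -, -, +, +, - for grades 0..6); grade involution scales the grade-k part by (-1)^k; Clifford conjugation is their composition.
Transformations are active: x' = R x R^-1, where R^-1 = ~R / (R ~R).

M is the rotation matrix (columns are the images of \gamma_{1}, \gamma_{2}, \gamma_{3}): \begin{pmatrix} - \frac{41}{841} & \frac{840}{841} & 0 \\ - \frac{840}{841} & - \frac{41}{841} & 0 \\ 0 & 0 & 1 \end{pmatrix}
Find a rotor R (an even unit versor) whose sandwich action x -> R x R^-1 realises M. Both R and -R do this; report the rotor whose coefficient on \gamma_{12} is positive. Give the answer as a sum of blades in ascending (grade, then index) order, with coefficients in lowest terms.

Method: write R = a + b12*\gamma_{12} + b13*\gamma_{13} + b23*\gamma_{23} with a^2 + b12^2 + b13^2 + b23^2 = 1 (so R^-1 = ~R). Expanding the columns R e_j ~R gives tr M = 4a^2 - 1 and, from the antisymmetric part, M21 - M12 = -4a*b12, M13 - M31 = 4a*b13, M32 - M23 = -4a*b23.
Here tr M = \frac{759}{841}, so a^2 = (1 + tr M)/4 = \frac{400}{841} and a = ±\frac{20}{29}. Taking a = \frac{20}{29}: M21 - M12 = -\frac{1680}{841}, M13 - M31 = 0, M32 - M23 = 0, giving b12 = \frac{21}{29}, b13 = 0, b23 = 0, i.e. R = \frac{20}{29} + \frac{21}{29} \gamma_{12}.
Its \gamma_{12} coefficient is already positive.
Answer: \frac{20}{29} + \frac{21}{29} \gamma_{12}. Key observation: the double cover Spin(3) -> SO(3) sends R and -R to the same matrix (trace \frac{759}{841} here), so the stated sign of the \gamma_{12} coefficient is what selects one sheet.


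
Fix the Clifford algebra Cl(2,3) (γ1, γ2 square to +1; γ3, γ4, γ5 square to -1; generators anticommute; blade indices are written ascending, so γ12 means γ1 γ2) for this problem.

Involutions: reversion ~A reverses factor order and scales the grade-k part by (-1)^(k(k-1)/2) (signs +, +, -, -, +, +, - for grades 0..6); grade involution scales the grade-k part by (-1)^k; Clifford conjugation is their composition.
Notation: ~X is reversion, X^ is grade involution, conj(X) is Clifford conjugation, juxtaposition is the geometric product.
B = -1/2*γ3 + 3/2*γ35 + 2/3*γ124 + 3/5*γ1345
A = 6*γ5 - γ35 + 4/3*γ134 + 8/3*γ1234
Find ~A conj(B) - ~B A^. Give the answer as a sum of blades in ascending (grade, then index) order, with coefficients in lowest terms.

first term: 3/2 - 65/9*γ3 + 13/10*γ5 - 1/15*γ14 + 8/9*γ23 + 8/5*γ25 - 3*γ35 + 4/3*γ124 + 18/5*γ134 + 2*γ145 - 8*γ1245 - 2/3*γ12345
second term: -3/2 - 65/9*γ3 - 13/10*γ5 + 1/15*γ14 + 8/9*γ23 - 8/5*γ25 + 3*γ35 + 4/3*γ124 + 18/5*γ134 - 2*γ145 + 8*γ1245 - 2/3*γ12345
Answer: 3 + 13/5*γ5 - 2/15*γ14 + 16/5*γ25 - 6*γ35 + 4*γ145 - 16*γ1245


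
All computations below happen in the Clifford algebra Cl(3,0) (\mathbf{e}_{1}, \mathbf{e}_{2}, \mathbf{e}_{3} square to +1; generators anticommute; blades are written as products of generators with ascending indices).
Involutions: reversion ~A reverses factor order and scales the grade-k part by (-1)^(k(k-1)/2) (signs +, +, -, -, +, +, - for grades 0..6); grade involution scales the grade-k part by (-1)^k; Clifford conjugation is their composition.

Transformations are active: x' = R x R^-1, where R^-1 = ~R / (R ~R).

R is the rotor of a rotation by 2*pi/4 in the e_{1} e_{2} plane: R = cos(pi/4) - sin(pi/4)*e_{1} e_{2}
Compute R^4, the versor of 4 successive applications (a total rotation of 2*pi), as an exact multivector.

Half-angle bookkeeping: 4 applications in e_{1} e_{2} add up to rotor phase 4*pi/4 = \pi, so R^4 = cos(\pi) - sin(\pi)*e_{1} e_{2}.
cos(\pi) = -1 and sin(\pi) = 0, so R^4 = -1. The total rotation 2*pi is 1 full turn, so every vector returns to itself, yet the rotor is -1, on the OTHER sheet of the double cover (an odd number of 2*pi turns).
Answer: -1


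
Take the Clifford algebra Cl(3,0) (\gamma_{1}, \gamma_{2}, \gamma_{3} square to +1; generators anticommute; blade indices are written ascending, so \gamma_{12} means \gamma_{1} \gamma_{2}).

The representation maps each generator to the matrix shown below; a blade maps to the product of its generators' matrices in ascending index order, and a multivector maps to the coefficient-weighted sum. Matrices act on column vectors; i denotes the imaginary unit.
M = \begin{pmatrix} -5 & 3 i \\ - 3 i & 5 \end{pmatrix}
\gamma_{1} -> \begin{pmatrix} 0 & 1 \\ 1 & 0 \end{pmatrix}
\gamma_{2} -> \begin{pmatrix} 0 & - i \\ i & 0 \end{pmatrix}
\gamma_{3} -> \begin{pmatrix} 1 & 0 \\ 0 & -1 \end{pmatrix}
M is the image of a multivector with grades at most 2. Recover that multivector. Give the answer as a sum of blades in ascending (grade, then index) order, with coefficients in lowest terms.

Method: 1, rho(\gamma_{1}), rho(\gamma_{2}), rho(\gamma_{3}) form a trace-orthogonal basis of the 2x2 complex matrices (tr(X Y) = 2 if X = Y, else 0), so M = m0*1 + m1*rho(\gamma_{1}) + m2*rho(\gamma_{2}) + m3*rho(\gamma_{3}) with m0 = tr(M)/2 = 0, m1 = tr(M rho(\gamma_{1}))/2 = 0, m2 = tr(M rho(\gamma_{2}))/2 = -3, m3 = tr(M rho(\gamma_{3}))/2 = -5.
Multiplying table entries, the bivector images are rho(\gamma_{12}) = i*rho(\gamma_{3}), rho(\gamma_{13}) = -i*rho(\gamma_{2}), rho(\gamma_{23}) = i*rho(\gamma_{1}); with real blade coefficients the real parts of m0..m3 are the coefficients of 1, \gamma_{1}, \gamma_{2}, \gamma_{3} and the imaginary parts give the bivectors (\gamma_{23}: Im m1, \gamma_{13}: -Im m2, \gamma_{12}: Im m3).
Answer: -3 \gamma_{2} - 5 \gamma_{3}


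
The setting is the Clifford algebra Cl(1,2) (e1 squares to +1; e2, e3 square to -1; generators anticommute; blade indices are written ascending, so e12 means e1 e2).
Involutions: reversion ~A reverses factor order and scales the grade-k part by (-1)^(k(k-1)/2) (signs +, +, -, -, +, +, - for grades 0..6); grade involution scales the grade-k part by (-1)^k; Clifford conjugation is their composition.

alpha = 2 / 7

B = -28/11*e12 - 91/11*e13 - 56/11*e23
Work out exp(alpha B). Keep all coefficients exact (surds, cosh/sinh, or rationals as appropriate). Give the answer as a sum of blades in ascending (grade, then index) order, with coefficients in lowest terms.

B^2 term by term: the squares give (-28/11)^2*(e12)^2 + (-91/11)^2*(e13)^2 + (-56/11)^2*(e23)^2 = 784/121*(+1) + 8281/121*(+1) + 3136/121*(-1) = 49 (each basis 2-blade squares to minus the product of its generators' squares); cross terms between blades sharing an index anticommute and cancel. So B^2 = 49.
B^2 = 49 — the series telescopes hyperbolically here: l = 7, alpha*l = 2, so exp(alpha B) = cosh(2) + (sinh(2)/7)*B = cosh(2) + (sinh(2)/7)*B.
Answer: cosh(2) - 4*sinh(2)/11*e12 - 13*sinh(2)/11*e13 - 8*sinh(2)/11*e23


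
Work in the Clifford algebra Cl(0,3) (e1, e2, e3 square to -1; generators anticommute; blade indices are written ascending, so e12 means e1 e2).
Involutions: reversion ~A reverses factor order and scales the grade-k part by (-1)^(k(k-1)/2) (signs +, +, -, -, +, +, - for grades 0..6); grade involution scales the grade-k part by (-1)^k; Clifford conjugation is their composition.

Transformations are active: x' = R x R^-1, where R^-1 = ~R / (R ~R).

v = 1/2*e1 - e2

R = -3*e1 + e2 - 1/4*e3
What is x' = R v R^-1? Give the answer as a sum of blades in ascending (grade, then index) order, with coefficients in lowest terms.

~R = -3*e1 + e2 - 1/4*e3, and R ~R = -161/16, so R^-1 = ~R / (-161/16).
R v = 5/2 + 5/2*e12 + 1/8*e13 - 1/4*e23
Answer: 319/322*e1 + 81/161*e2 + 20/161*e3


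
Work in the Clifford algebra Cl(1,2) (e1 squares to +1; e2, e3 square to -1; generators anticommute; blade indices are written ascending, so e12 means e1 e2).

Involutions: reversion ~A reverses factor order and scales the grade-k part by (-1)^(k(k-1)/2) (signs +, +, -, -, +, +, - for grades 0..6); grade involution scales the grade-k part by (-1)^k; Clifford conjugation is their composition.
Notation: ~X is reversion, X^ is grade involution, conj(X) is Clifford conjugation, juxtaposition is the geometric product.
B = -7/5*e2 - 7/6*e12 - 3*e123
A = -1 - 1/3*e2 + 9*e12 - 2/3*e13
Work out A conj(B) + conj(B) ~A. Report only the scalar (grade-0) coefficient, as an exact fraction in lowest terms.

first term: 329/30 - 1169/90*e1 - 17/5*e2 - 27*e3 - 7/6*e12 + e13 - 7/9*e23 + 59/15*e123
second term: -301/30 - 1099/90*e1 + 3/5*e2 + 27*e3 - 7/6*e12 + e13 - 7/9*e23 + 31/15*e123
Answer: 14/15


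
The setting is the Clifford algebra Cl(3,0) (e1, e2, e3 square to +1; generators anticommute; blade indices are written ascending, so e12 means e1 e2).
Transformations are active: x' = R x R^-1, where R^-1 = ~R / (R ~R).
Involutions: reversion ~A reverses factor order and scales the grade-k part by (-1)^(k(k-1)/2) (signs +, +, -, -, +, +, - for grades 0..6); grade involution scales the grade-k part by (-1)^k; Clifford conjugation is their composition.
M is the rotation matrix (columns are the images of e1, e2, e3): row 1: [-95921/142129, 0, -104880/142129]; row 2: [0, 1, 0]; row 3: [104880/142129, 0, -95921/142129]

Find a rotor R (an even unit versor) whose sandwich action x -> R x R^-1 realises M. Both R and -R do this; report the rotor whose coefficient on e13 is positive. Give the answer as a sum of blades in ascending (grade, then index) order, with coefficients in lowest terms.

Method: write R = a + b12*e12 + b13*e13 + b23*e23 with a^2 + b12^2 + b13^2 + b23^2 = 1 (so R^-1 = ~R). Expanding the columns R e_j ~R gives tr M = 4a^2 - 1 and, from the antisymmetric part, M21 - M12 = -4a*b12, M13 - M31 = 4a*b13, M32 - M23 = -4a*b23.
Here tr M = -49713/142129, so a^2 = (1 + tr M)/4 = 23104/142129 and a = ±152/377. Taking a = 152/377: M21 - M12 = 0, M13 - M31 = -209760/142129, M32 - M23 = 0, giving b12 = 0, b13 = -345/377, b23 = 0, i.e. R = 152/377 - 345/377*e13.
Its e13 coefficient is negative, so report the other preimage -R.
Answer: -152/377 + 345/377*e13. Sheet selection: the two-to-one cover makes ±R indistinguishable at the matrix level (trace -49713/142129), so uniqueness comes from the required sign on e13.


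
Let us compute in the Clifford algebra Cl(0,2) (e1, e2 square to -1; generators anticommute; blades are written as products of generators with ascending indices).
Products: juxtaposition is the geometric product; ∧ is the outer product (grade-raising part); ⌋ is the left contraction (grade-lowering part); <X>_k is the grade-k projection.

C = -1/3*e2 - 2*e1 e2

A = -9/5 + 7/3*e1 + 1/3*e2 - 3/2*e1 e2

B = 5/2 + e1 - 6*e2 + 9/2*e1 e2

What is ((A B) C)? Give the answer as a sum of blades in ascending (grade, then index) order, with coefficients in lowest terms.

step 1: 23/12 - 52/15*e1 - 11/30*e2 - 1571/60*e1 e2
step 2: -2362/45 - 1439/180*e1 - 1363/180*e2 - 241/90*e1 e2
Answer: -2362/45 - 1439/180*e1 - 1363/180*e2 - 241/90*e1 e2


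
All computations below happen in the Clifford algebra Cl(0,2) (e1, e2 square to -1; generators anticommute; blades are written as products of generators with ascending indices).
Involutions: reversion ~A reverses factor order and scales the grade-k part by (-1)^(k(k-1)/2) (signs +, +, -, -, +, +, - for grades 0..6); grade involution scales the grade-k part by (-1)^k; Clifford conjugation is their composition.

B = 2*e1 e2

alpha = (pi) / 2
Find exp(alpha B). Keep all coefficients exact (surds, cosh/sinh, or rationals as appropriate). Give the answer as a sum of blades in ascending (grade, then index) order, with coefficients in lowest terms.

B^2 = (2)^2*(e1 e2)^2 = 4*(-1) = -4 (a basis 2-blade squares to minus the product of its generators' squares).
B^2 = -4 — B^2 < 0, so the exponential closes trigonometrically: l = 2, alpha*l = pi, so exp(alpha B) = cos(pi) + (sin(pi)/2)*B = -1 + (0)*B.
Answer: -1


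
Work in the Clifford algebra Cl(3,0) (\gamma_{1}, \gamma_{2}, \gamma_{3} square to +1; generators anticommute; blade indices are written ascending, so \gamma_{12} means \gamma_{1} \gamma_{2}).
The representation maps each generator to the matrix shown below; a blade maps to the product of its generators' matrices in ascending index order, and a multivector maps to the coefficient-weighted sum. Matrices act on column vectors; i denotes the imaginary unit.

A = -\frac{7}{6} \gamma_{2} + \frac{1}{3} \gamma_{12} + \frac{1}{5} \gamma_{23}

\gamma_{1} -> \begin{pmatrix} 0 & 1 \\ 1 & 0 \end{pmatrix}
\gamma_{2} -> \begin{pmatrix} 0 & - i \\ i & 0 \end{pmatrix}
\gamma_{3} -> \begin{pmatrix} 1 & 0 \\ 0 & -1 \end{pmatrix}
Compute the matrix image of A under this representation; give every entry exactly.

Bivector images (products of the table entries): rho(\gamma_{12}) = rho(\gamma_{1})rho(\gamma_{2}) = \begin{pmatrix} i & 0 \\ 0 & - i \end{pmatrix}; rho(\gamma_{23}) = rho(\gamma_{2})rho(\gamma_{3}) = \begin{pmatrix} 0 & i \\ i & 0 \end{pmatrix}.
M = (-\frac{7}{6})*rho(\gamma_{2}) + (\frac{1}{3})*rho(\gamma_{12}) + (\frac{1}{5})*rho(\gamma_{23}), summed entrywise:
Answer: \begin{pmatrix} \frac{i}{3} & \frac{41 i}{30} \\ - \frac{29 i}{30} & - \frac{i}{3} \end{pmatrix}


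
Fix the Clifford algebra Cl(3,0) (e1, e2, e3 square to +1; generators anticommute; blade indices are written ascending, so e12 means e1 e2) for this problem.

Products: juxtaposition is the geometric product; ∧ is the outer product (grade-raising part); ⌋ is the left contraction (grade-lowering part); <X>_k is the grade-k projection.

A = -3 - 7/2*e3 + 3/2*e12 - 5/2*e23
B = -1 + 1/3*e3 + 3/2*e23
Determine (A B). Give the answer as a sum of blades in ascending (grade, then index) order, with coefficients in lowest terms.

step 1: 67/12 + 53/12*e2 + 5/2*e3 - 3/2*e12 + 9/4*e13 - 2*e23 + 1/2*e123
Answer: 67/12 + 53/12*e2 + 5/2*e3 - 3/2*e12 + 9/4*e13 - 2*e23 + 1/2*e123
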